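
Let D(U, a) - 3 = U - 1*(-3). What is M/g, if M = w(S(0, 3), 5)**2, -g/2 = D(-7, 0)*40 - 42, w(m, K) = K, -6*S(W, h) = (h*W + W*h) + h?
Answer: 25/164 ≈ 0.15244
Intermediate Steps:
S(W, h) = -h/6 - W*h/3 (S(W, h) = -((h*W + W*h) + h)/6 = -((W*h + W*h) + h)/6 = -(2*W*h + h)/6 = -(h + 2*W*h)/6 = -h/6 - W*h/3)
D(U, a) = 6 + U (D(U, a) = 3 + (U - 1*(-3)) = 3 + (U + 3) = 3 + (3 + U) = 6 + U)
g = 164 (g = -2*((6 - 7)*40 - 42) = -2*(-1*40 - 42) = -2*(-40 - 42) = -2*(-82) = 164)
M = 25 (M = 5**2 = 25)
M/g = 25/164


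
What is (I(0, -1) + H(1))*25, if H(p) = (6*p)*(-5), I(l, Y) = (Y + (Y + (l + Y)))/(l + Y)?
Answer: -675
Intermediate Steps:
I(l, Y) = (l + 3*Y)/(Y + l) (I(l, Y) = (Y + (Y + (Y + l)))/(Y + l) = (Y + (l + 2*Y))/(Y + l) = (l + 3*Y)/(Y + l))
H(p) = -30*p
(I(0, -1) + H(1))*25 = ((0 + 3*(-1))/(-1 + 0) - 30*1)*25 = ((0 - 3)/(-1) - 30)*25 = (-1*(-3) - 30)*25 = (3 - 30)*25 = -27*25 = -675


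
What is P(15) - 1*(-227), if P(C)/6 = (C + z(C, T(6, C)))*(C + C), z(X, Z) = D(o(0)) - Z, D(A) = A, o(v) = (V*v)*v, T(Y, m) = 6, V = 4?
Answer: 1847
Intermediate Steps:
o(v) = 4*v**2 (o(v) = (4*v)*v = 4*v**2)
z(X, Z) = -Z (z(X, Z) = 4*0**2 - Z = 4*0 - Z = 0 - Z = -Z)
P(C) = 12*C*(-6 + C) (P(C) = 6*((C - 1*6)*(C + C)) = 6*((C - 6)*(2*C)) = 6*((-6 + C)*(2*C)) = 6*(2*C*(-6 + C)) = 12*C*(-6 + C))
P(15) - 1*(-227) = 12*15*(-6 + 15) - 1*(-227) = 12*15*9 + 227 = 1620 + 227 = 1847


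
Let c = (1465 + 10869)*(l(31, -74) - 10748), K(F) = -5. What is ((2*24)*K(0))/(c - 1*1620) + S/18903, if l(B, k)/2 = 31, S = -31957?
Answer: -175500656387/103811136243 ≈ -1.6906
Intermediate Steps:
l(B, k) = 62 (l(B, k) = 2*31 = 62)
c = -131801124 (c = (1465 + 10869)*(62 - 10748) = 12334*(-10686) = -131801124)
((2*24)*K(0))/(c - 1*1620) + S/18903 = ((2*24)*(-5))/(-131801124 - 1*1620) - 31957/18903 = (48*(-5))/(-131801124 - 1620) - 31957*1/18903 = -240/(-131802744) - 31957/18903 = -240*(-1/131802744) - 31957/18903 = 10/5491781 - 31957/18903 = -175500656387/103811136243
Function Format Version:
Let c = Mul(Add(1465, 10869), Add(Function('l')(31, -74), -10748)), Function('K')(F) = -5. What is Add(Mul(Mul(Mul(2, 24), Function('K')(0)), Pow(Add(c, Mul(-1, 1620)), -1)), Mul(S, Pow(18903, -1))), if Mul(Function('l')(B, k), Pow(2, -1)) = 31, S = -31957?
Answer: Rational(-175500656387, 103811136243) ≈ -1.6906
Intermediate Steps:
Function('l')(B, k) = 62 (Function('l')(B, k) = Mul(2, 31) = 62)
c = -131801124 (c = Mul(Add(1465, 10869), Add(62, -10748)) = Mul(12334, -10686) = -131801124)
Add(Mul(Mul(Mul(2, 24), Function('K')(0)), Pow(Add(c, Mul(-1, 1620)), -1)), Mul(S, Pow(18903, -1))) = Add(Mul(Mul(Mul(2, 24), -5), Pow(Add(-131801124, Mul(-1, 1620)), -1)), Mul(-31957, Pow(18903, -1))) = Add(Mul(Mul(48, -5), Pow(Add(-131801124, -1620), -1)), Mul(-31957, Rational(1, 18903))) = Add(Mul(-240, Pow(-131802744, -1)), Rational(-31957, 18903)) = Add(Mul(-240, Rational(-1, 131802744)), Rational(-31957, 18903)) = Add(Rational(10, 5491781), Rational(-31957, 18903)) = Rational(-175500656387, 103811136243)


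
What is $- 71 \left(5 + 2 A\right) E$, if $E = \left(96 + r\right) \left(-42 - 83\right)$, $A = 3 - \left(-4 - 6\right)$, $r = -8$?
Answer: $24211000$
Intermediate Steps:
$A = 13$ ($A = 3 - \left(-4 - 6\right) = 3 - -10 = 3 + 10 = 13$)
$E = -11000$ ($E = \left(96 - 8\right) \left(-42 - 83\right) = 88 \left(-125\right) = -11000$)
$- 71 \left(5 + 2 A\right) E = - 71 \left(5 + 2 \cdot 13\right) \left(-11000\right) = - 71 \left(5 + 26\right) \left(-11000\right) = \left(-71\right) 31 \left(-11000\right) = \left(-2201\right) \left(-11000\right) = 24211000$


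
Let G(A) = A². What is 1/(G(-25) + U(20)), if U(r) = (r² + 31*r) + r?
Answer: 1/1665 ≈ 0.00060060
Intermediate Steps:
U(r) = r² + 32*r
1/(G(-25) + U(20)) = 1/((-25)² + 20*(32 + 20)) = 1/(625 + 20*52) = 1/(625 + 1040) = 1/1665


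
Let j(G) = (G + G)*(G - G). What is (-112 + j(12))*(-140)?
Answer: 15680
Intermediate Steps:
j(G) = 0 (j(G) = (2*G)*0 = 0)
(-112 + j(12))*(-140) = (-112 + 0)*(-140) = -112*(-140) = 15680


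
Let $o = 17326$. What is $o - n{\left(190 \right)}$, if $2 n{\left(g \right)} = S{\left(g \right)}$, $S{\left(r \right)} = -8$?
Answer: $17330$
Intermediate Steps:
$n{\left(g \right)} = -4$ ($n{\left(g \right)} = \frac{1}{2} \left(-8\right) = -4$)
$o - n{\left(190 \right)} = 17326 - -4 = 17326 + 4 = 17330$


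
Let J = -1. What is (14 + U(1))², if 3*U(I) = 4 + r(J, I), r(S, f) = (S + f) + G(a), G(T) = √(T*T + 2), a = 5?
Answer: 2143/9 + 92*√3/3 ≈ 291.23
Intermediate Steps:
G(T) = √(2 + T²) (G(T) = √(T² + 2) = √(2 + T²))
r(S, f) = S + f + 3*√3 (r(S, f) = (S + f) + √(2 + 5²) = (S + f) + √(2 + 25) = (S + f) + √27 = (S + f) + 3*√3 = S + f + 3*√3)
U(I) = 1 + √3 + I/3 (U(I) = (4 + (-1 + I + 3*√3))/3 = (3 + I + 3*√3)/3 = 1 + √3 + I/3)
(14 + U(1))² = (14 + (1 + √3 + (⅓)*1))² = (14 + (1 + √3 + ⅓))² = (14 + (4/3 + √3))² = (46/3 + √3)²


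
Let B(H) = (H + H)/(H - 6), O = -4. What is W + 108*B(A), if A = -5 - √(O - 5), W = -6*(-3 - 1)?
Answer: 8472/65 + 1944*I/65 ≈ 130.34 + 29.908*I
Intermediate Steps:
W = 24 (W = -6*(-4) = 24)
A = -5 - 3*I (A = -5 - √(-4 - 5) = -5 - √(-9) = -5 - 3*I ≈ -5.0 - 3.0*I)
B(H) = 2*H/(-6 + H) (B(H) = (2*H)/(-6 + H) = 2*H/(-6 + H))
W + 108*B(A) = 24 + 108*(2*(-5 - 3*I)/(-6 + (-5 - 3*I))) = 24 + 108*(2*(-5 - 3*I)/(-11 - 3*I)) = 24 + 108*(2*(-5 - 3*I)*((-11 + 3*I)/130)) = 24 + 108*((-11 + 3*I)*(-5 - 3*I)/65) = 24 + 108*(-11 + 3*I)*(-5 - 3*I)/65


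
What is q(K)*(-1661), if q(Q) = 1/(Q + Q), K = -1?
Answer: 1661/2 ≈ 830.50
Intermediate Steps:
q(Q) = 1/(2*Q)
q(K)*(-1661) = ((1/2)/(-1))*(-1661) = ((1/2)*(-1))*(-1661) = -1/2*(-1661) = 1661/2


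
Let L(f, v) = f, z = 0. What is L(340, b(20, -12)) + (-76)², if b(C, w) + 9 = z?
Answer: 6116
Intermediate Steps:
b(C, w) = -9 (b(C, w) = -9 + 0 = -9)
L(340, b(20, -12)) + (-76)² = 340 + (-76)² = 340 + 5776 = 6116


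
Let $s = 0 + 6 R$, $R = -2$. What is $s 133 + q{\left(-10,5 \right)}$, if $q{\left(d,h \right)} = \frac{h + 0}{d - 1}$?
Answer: $- \frac{17561}{11} \approx -1596.5$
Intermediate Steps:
$s = -12$ ($s = 0 + 6 \left(-2\right) = 0 - 12 = -12$)
$q{\left(d,h \right)} = \frac{h}{-1 + d}$
$s 133 + q{\left(-10,5 \right)} = \left(-12\right) 133 + \frac{5}{-1 - 10} = -1596 + \frac{5}{-11} = -1596 + 5 \left(- \frac{1}{11}\right) = -1596 - \frac{5}{11} = - \frac{17561}{11}$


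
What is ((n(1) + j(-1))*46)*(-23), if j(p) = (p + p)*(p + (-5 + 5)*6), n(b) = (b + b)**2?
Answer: -6348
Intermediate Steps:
n(b) = 4*b**2 (n(b) = (2*b)**2 = 4*b**2)
j(p) = 2*p**2 (j(p) = (2*p)*(p + 0*6) = (2*p)*(p + 0) = (2*p)*p = 2*p**2)
((n(1) + j(-1))*46)*(-23) = ((4*1**2 + 2*(-1)**2)*46)*(-23) = ((4*1 + 2*1)*46)*(-23) = ((4 + 2)*46)*(-23) = (6*46)*(-23) = 276*(-23) = -6348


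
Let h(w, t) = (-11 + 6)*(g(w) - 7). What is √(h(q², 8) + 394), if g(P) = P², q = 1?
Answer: 2*√106 ≈ 20.591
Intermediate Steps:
h(w, t) = 35 - 5*w² (h(w, t) = (-11 + 6)*(w² - 7) = -5*(-7 + w²) = 35 - 5*w²)
√(h(q², 8) + 394) = √((35 - 5*(1²)²) + 394) = √((35 - 5*1²) + 394) = √((35 - 5*1) + 394) = √((35 - 5) + 394) = √(30 + 394) = √424 = 2*√106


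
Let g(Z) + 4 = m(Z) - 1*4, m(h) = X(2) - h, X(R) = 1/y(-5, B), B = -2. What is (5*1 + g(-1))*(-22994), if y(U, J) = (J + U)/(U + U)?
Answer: 91976/7 ≈ 13139.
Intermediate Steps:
y(U, J) = (J + U)/(2*U) (y(U, J) = (J + U)/((2*U)) = (J + U)*(1/(2*U)) = (J + U)/(2*U))
X(R) = 10/7 (X(R) = 1/((½)*(-2 - 5)/(-5)) = 1/((½)*(-⅕)*(-7)) = 1/(7/10) = 10/7)
m(h) = 10/7 - h
g(Z) = -46/7 - Z (g(Z) = -4 + ((10/7 - Z) - 1*4) = -4 + ((10/7 - Z) - 4) = -4 + (-18/7 - Z) = -46/7 - Z)
(5*1 + g(-1))*(-22994) = (5*1 + (-46/7 - 1*(-1)))*(-22994) = (5 + (-46/7 + 1))*(-22994) = (5 - 39/7)*(-22994) = -4/7*(-22994) = 91976/7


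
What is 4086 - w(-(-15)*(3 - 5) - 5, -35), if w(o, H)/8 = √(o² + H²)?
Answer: 4086 - 280*√2 ≈ 3690.0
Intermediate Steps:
w(o, H) = 8*√(H² + o²) (w(o, H) = 8*√(o² + H²) = 8*√(H² + o²))
4086 - w(-(-15)*(3 - 5) - 5, -35) = 4086 - 8*√((-35)² + (-(-15)*(3 - 5) - 5)²) = 4086 - 8*√(1225 + (-(-15)*(-2) - 5)²) = 4086 - 8*√(1225 + (-5*6 - 5)²) = 4086 - 8*√(1225 + (-30 - 5)²) = 4086 - 8*√(1225 + (-35)²) = 4086 - 8*√(1225 + 1225) = 4086 - 8*√2450 = 4086 - 8*35*√2 = 4086 - 280*√2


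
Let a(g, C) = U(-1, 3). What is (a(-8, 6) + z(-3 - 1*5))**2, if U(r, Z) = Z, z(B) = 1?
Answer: 16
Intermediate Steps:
a(g, C) = 3
(a(-8, 6) + z(-3 - 1*5))**2 = (3 + 1)**2 = 4**2 = 16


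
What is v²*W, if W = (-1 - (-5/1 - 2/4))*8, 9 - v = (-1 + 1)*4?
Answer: 2916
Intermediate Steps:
v = 9 (v = 9 - (-1 + 1)*4 = 9 - 0*4 = 9 - 1*0 = 9 + 0 = 9)
W = 36 (W = (-1 - (-5*1 - 2*¼))*8 = (-1 - (-5 - ½))*8 = (-1 - 1*(-11/2))*8 = (-1 + 11/2)*8 = (9/2)*8 = 36)
v²*W = 9²*36 = 81*36 = 2916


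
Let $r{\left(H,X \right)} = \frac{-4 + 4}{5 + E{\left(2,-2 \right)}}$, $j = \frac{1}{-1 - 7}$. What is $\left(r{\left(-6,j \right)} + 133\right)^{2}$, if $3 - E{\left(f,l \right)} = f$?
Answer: $17689$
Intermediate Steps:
$E{\left(f,l \right)} = 3 - f$
$j = - \frac{1}{8}$ ($j = \frac{1}{-8} = - \frac{1}{8} \approx -0.125$)
$r{\left(H,X \right)} = 0$ ($r{\left(H,X \right)} = \frac{-4 + 4}{5 + \left(3 - 2\right)} = \frac{0}{5 + \left(3 - 2\right)} = \frac{0}{5 + 1} = \frac{0}{6} = 0 \cdot \frac{1}{6} = 0$)
$\left(r{\left(-6,j \right)} + 133\right)^{2} = \left(0 + 133\right)^{2} = 133^{2} = 17689$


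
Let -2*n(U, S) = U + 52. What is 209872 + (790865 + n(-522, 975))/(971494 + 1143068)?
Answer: 73964691194/352427 ≈ 2.0987e+5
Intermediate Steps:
n(U, S) = -26 - U/2 (n(U, S) = -(U + 52)/2 = -(52 + U)/2 = -26 - U/2)
209872 + (790865 + n(-522, 975))/(971494 + 1143068) = 209872 + (790865 + (-26 - ½*(-522)))/(971494 + 1143068) = 209872 + (790865 + (-26 + 261))/2114562 = 209872 + (790865 + 235)*(1/2114562) = 209872 + 791100*(1/2114562) = 209872 + 131850/352427 = 73964691194/352427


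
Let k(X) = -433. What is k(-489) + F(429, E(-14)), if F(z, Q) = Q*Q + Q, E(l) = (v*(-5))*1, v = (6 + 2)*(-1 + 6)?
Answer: 39367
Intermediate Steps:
v = 40 (v = 8*5 = 40)
E(l) = -200 (E(l) = (40*(-5))*1 = -200*1 = -200)
F(z, Q) = Q + Q**2 (F(z, Q) = Q**2 + Q = Q + Q**2)
k(-489) + F(429, E(-14)) = -433 - 200*(1 - 200) = -433 - 200*(-199) = -433 + 39800 = 39367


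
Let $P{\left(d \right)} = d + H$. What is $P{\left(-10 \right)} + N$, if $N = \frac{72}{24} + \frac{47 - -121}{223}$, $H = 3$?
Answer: $- \frac{724}{223} \approx -3.2466$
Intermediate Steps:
$N = \frac{837}{223}$ ($N = 72 \cdot \frac{1}{24} + \left(47 + 121\right) \frac{1}{223} = 3 + 168 \cdot \frac{1}{223} = 3 + \frac{168}{223} = \frac{837}{223} \approx 3.7534$)
$P{\left(d \right)} = 3 + d$ ($P{\left(d \right)} = d + 3 = 3 + d$)
$P{\left(-10 \right)} + N = \left(3 - 10\right) + \frac{837}{223} = -7 + \frac{837}{223} = - \frac{724}{223}$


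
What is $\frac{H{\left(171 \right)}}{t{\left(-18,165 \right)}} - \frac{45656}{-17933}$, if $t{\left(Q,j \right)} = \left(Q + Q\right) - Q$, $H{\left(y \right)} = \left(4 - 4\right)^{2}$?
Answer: $\frac{45656}{17933} \approx 2.5459$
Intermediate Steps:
$H{\left(y \right)} = 0$ ($H{\left(y \right)} = 0^{2} = 0$)
$t{\left(Q,j \right)} = Q$ ($t{\left(Q,j \right)} = 2 Q - Q = Q$)
$\frac{H{\left(171 \right)}}{t{\left(-18,165 \right)}} - \frac{45656}{-17933} = \frac{0}{-18} - \frac{45656}{-17933} = 0 \left(- \frac{1}{18}\right) - - \frac{45656}{17933} = 0 + \frac{45656}{17933} = \frac{45656}{17933}$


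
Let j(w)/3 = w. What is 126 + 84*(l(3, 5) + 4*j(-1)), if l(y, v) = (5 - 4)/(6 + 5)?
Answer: -9618/11 ≈ -874.36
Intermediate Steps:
j(w) = 3*w
l(y, v) = 1/11
126 + 84*(l(3, 5) + 4*j(-1)) = 126 + 84*(1/11 + 4*(3*(-1))) = 126 + 84*(1/11 + 4*(-3)) = 126 + 84*(1/11 - 12) = 126 + 84*(-131/11) = 126 - 11004/11 = -9618/11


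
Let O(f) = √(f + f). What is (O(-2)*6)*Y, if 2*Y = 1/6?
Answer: I ≈ 1.0*I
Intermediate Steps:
Y = 1/12 (Y = (½)/6 = (½)*(⅙) = 1/12 ≈ 0.083333)
O(f) = √2*√f (O(f) = √(2*f) = √2*√f)
(O(-2)*6)*Y = ((√2*√(-2))*6)*(1/12) = ((√2*(I*√2))*6)*(1/12) = ((2*I)*6)*(1/12) = (12*I)*(1/12) = I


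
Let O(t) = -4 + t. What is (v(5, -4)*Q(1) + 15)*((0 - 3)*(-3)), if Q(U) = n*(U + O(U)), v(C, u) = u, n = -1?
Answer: 63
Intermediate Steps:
Q(U) = 4 - 2*U (Q(U) = -(U + (-4 + U)) = -(-4 + 2*U) = 4 - 2*U)
(v(5, -4)*Q(1) + 15)*((0 - 3)*(-3)) = (-4*(4 - 2*1) + 15)*((0 - 3)*(-3)) = (-4*(4 - 2) + 15)*(-3*(-3)) = (-4*2 + 15)*9 = (-8 + 15)*9 = 7*9 = 63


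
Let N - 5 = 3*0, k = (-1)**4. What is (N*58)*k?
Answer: 290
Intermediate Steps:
k = 1
N = 5 (N = 5 + 3*0 = 5 + 0 = 5)
(N*58)*k = (5*58)*1 = 290*1 = 290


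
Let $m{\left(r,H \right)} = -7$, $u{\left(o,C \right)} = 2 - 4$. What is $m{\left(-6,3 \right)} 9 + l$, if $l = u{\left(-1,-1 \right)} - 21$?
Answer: $-86$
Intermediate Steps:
$u{\left(o,C \right)} = -2$ ($u{\left(o,C \right)} = 2 - 4 = -2$)
$l = -23$ ($l = -2 - 21 = -23$)
$m{\left(-6,3 \right)} 9 + l = \left(-7\right) 9 - 23 = -63 - 23 = -86$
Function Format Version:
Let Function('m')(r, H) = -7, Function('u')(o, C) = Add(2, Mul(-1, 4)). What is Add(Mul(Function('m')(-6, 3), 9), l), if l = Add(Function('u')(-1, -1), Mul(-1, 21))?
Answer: -86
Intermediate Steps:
Function('u')(o, C) = -2 (Function('u')(o, C) = Add(2, -4) = -2)
l = -23 (l = Add(-2, Mul(-1, 21)) = Add(-2, -21) = -23)
Add(Mul(Function('m')(-6, 3), 9), l) = Add(Mul(-7, 9), -23) = Add(-63, -23) = -86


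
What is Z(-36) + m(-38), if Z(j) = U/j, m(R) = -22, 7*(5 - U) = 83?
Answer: -458/21 ≈ -21.810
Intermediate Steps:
U = -48/7 (U = 5 - ⅐*83 = 5 - 83/7 = -48/7 ≈ -6.8571)
Z(j) = -48/(7*j)
Z(-36) + m(-38) = -48/7/(-36) - 22 = -48/7*(-1/36) - 22 = 4/21 - 22 = -458/21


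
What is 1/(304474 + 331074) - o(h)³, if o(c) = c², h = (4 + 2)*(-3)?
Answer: -21616400938751/635548 ≈ -3.4012e+7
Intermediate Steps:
h = -18 (h = 6*(-3) = -18)
1/(304474 + 331074) - o(h)³ = 1/(304474 + 331074) - ((-18)²)³ = 1/635548 - 1*324³ = 1/635548 - 1*34012224 = 1/635548 - 34012224 = -21616400938751/635548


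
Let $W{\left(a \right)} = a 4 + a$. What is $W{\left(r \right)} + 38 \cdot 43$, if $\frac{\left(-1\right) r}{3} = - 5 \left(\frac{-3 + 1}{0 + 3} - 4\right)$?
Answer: $1284$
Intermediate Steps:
$r = -70$ ($r = - 3 \left(- 5 \left(\frac{-3 + 1}{0 + 3} - 4\right)\right) = - 3 \left(- 5 \left(- \frac{2}{3} - 4\right)\right) = - 3 \left(\left(-5\right) \left(- \frac{14}{3}\right)\right) = \left(-3\right) \frac{70}{3} = -70$)
$W{\left(a \right)} = 5 a$ ($W{\left(a \right)} = 4 a + a = 5 a$)
$W{\left(r \right)} + 38 \cdot 43 = 5 \left(-70\right) + 38 \cdot 43 = -350 + 1634 = 1284$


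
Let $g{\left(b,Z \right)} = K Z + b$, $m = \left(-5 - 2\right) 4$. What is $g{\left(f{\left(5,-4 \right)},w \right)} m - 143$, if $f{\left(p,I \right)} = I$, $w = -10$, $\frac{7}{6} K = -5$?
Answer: $-1231$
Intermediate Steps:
$K = - \frac{30}{7}$ ($K = \frac{6}{7} \left(-5\right) = - \frac{30}{7} \approx -4.2857$)
$m = -28$ ($m = \left(-7\right) 4 = -28$)
$g{\left(b,Z \right)} = b - \frac{30 Z}{7}$ ($g{\left(b,Z \right)} = - \frac{30 Z}{7} + b = b - \frac{30 Z}{7}$)
$g{\left(f{\left(5,-4 \right)},w \right)} m - 143 = \left(-4 - - \frac{300}{7}\right) \left(-28\right) - 143 = \left(-4 + \frac{300}{7}\right) \left(-28\right) - 143 = \frac{272}{7} \left(-28\right) - 143 = -1088 - 143 = -1231$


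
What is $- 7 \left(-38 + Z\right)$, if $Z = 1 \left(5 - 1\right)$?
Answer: $238$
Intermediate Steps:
$Z = 4$ ($Z = 1 \cdot 4 = 4$)
$- 7 \left(-38 + Z\right) = - 7 \left(-38 + 4\right) = \left(-7\right) \left(-34\right) = 238$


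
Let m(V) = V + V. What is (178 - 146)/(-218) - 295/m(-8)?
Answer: 31899/1744 ≈ 18.291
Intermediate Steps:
m(V) = 2*V
(178 - 146)/(-218) - 295/m(-8) = (178 - 146)/(-218) - 295/(2*(-8)) = 32*(-1/218) - 295/(-16) = -16/109 - 295*(-1/16) = -16/109 + 295/16 = 31899/1744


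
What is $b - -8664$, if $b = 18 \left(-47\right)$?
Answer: $7818$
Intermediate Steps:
$b = -846$
$b - -8664 = -846 - -8664 = -846 + 8664 = 7818$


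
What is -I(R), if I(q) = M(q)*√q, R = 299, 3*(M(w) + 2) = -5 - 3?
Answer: 14*√299/3 ≈ 80.694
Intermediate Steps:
M(w) = -14/3 (M(w) = -2 + (-5 - 3)/3 = -2 + (⅓)*(-8) = -2 - 8/3 = -14/3)
I(q) = -14*√q/3
-I(R) = -(-14)*√299/3 = 14*√299/3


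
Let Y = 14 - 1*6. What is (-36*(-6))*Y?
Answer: 1728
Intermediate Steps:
Y = 8 (Y = 14 - 6 = 8)
(-36*(-6))*Y = -36*(-6)*8 = 216*8 = 1728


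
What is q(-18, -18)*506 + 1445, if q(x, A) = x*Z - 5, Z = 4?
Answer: -37517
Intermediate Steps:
q(x, A) = -5 + 4*x (q(x, A) = x*4 - 5 = 4*x - 5 = -5 + 4*x)
q(-18, -18)*506 + 1445 = (-5 + 4*(-18))*506 + 1445 = (-5 - 72)*506 + 1445 = -77*506 + 1445 = -38962 + 1445 = -37517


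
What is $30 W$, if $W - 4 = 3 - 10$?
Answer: $-90$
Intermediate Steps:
$W = -3$ ($W = 4 + \left(3 - 10\right) = 4 - 7 = -3$)
$30 W = 30 \left(-3\right) = -90$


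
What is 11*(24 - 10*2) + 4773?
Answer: 4817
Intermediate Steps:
11*(24 - 10*2) + 4773 = 11*(24 - 20) + 4773 = 11*4 + 4773 = 44 + 4773 = 4817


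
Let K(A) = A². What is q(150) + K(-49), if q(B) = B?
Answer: 2551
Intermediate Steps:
q(150) + K(-49) = 150 + (-49)² = 150 + 2401 = 2551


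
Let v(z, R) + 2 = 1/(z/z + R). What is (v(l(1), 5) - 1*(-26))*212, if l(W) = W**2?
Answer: 15370/3 ≈ 5123.3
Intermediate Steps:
v(z, R) = -2 + 1/(1 + R) (v(z, R) = -2 + 1/(z/z + R) = -2 + 1/(1 + R))
(v(l(1), 5) - 1*(-26))*212 = ((-1 - 2*5)/(1 + 5) - 1*(-26))*212 = ((-1 - 10)/6 + 26)*212 = ((1/6)*(-11) + 26)*212 = (-11/6 + 26)*212 = (145/6)*212 = 15370/3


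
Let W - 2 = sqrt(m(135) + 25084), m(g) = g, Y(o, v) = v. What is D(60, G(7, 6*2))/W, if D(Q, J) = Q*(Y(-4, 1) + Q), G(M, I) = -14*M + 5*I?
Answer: -488/1681 + 244*sqrt(25219)/1681 ≈ 22.760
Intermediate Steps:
D(Q, J) = Q*(1 + Q)
W = 2 + sqrt(25219) (W = 2 + sqrt(135 + 25084) = 2 + sqrt(25219) ≈ 160.80)
D(60, G(7, 6*2))/W = (60*(1 + 60))/(2 + sqrt(25219)) = (60*61)/(2 + sqrt(25219)) = 3660/(2 + sqrt(25219))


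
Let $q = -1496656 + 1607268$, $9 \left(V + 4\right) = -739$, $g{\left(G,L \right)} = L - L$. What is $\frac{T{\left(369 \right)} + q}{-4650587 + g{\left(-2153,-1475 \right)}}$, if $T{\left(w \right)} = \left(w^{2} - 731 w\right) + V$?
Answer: $\frac{207469}{41855283} \approx 0.0049568$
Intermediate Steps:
$g{\left(G,L \right)} = 0$
$V = - \frac{775}{9}$ ($V = -4 + \frac{1}{9} \left(-739\right) = -4 - \frac{739}{9} = - \frac{775}{9} \approx -86.111$)
$T{\left(w \right)} = - \frac{775}{9} + w^{2} - 731 w$ ($T{\left(w \right)} = \left(w^{2} - 731 w\right) - \frac{775}{9} = - \frac{775}{9} + w^{2} - 731 w$)
$q = 110612$
$\frac{T{\left(369 \right)} + q}{-4650587 + g{\left(-2153,-1475 \right)}} = \frac{\left(- \frac{775}{9} + 369^{2} - 269739\right) + 110612}{-4650587 + 0} = \frac{\left(- \frac{775}{9} + 136161 - 269739\right) + 110612}{-4650587} = \left(- \frac{1202977}{9} + 110612\right) \left(- \frac{1}{4650587}\right) = \left(- \frac{207469}{9}\right) \left(- \frac{1}{4650587}\right) = \frac{207469}{41855283}$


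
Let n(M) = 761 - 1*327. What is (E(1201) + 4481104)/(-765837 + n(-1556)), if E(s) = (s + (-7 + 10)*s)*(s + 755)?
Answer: -13877728/765403 ≈ -18.131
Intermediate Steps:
n(M) = 434 (n(M) = 761 - 327 = 434)
E(s) = 4*s*(755 + s) (E(s) = (s + 3*s)*(755 + s) = (4*s)*(755 + s) = 4*s*(755 + s))
(E(1201) + 4481104)/(-765837 + n(-1556)) = (4*1201*(755 + 1201) + 4481104)/(-765837 + 434) = (4*1201*1956 + 4481104)/(-765403) = (9396624 + 4481104)*(-1/765403) = 13877728*(-1/765403) = -13877728/765403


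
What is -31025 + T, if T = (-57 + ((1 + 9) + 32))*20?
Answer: -31325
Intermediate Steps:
T = -300 (T = (-57 + (10 + 32))*20 = (-57 + 42)*20 = -15*20 = -300)
-31025 + T = -31025 - 300 = -31325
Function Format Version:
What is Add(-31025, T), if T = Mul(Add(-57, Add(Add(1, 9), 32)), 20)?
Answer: -31325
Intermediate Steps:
T = -300 (T = Mul(Add(-57, Add(10, 32)), 20) = Mul(Add(-57, 42), 20) = Mul(-15, 20) = -300)
Add(-31025, T) = Add(-31025, -300) = -31325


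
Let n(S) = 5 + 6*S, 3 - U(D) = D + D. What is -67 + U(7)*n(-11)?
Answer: 604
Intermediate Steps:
U(D) = 3 - 2*D (U(D) = 3 - (D + D) = 3 - 2*D)
-67 + U(7)*n(-11) = -67 + (3 - 2*7)*(5 + 6*(-11)) = -67 + (3 - 14)*(5 - 66) = -67 - 11*(-61) = -67 + 671 = 604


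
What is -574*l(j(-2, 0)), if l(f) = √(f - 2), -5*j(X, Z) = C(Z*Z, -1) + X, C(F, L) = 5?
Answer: -574*I*√65/5 ≈ -925.55*I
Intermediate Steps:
j(X, Z) = -1 - X/5 (j(X, Z) = -(5 + X)/5 = -1 - X/5)
l(f) = √(-2 + f)
-574*l(j(-2, 0)) = -574*√(-2 + (-1 - ⅕*(-2))) = -574*√(-2 + (-1 + ⅖)) = -574*√(-2 - ⅗) = -574*I*√65/5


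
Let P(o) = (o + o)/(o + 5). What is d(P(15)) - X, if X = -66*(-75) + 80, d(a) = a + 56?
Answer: -9945/2 ≈ -4972.5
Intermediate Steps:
P(o) = 2*o/(5 + o) (P(o) = (2*o)/(5 + o) = 2*o/(5 + o))
d(a) = 56 + a
X = 5030 (X = 4950 + 80 = 5030)
d(P(15)) - X = (56 + 2*15/(5 + 15)) - 1*5030 = (56 + 2*15/20) - 5030 = (56 + 2*15*(1/20)) - 5030 = (56 + 3/2) - 5030 = 115/2 - 5030 = -9945/2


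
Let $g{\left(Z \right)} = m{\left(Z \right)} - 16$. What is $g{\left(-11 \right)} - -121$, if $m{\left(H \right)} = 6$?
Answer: $111$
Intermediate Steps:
$g{\left(Z \right)} = -10$ ($g{\left(Z \right)} = 6 - 16 = -10$)
$g{\left(-11 \right)} - -121 = -10 - -121 = -10 + 121 = 111$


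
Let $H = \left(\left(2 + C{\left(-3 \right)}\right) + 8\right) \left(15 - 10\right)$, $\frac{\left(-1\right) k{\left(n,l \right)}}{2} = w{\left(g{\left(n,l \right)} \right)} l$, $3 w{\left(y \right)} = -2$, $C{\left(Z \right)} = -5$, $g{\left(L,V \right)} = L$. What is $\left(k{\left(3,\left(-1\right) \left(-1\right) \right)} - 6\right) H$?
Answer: $- \frac{350}{3} \approx -116.67$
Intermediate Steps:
$w{\left(y \right)} = - \frac{2}{3}$ ($w{\left(y \right)} = \frac{1}{3} \left(-2\right) = - \frac{2}{3}$)
$k{\left(n,l \right)} = \frac{4 l}{3}$ ($k{\left(n,l \right)} = - 2 \left(- \frac{2 l}{3}\right) = \frac{4 l}{3}$)
$H = 25$ ($H = \left(\left(2 - 5\right) + 8\right) \left(15 - 10\right) = \left(-3 + 8\right) 5 = 5 \cdot 5 = 25$)
$\left(k{\left(3,\left(-1\right) \left(-1\right) \right)} - 6\right) H = \left(\frac{4 \left(\left(-1\right) \left(-1\right)\right)}{3} - 6\right) 25 = \left(\frac{4}{3} \cdot 1 - 6\right) 25 = \left(\frac{4}{3} - 6\right) 25 = \left(- \frac{14}{3}\right) 25 = - \frac{350}{3}$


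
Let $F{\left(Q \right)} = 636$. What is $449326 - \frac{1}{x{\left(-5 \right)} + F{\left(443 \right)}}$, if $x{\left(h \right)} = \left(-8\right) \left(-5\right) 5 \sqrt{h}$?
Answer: $\frac{67903942265}{151124} + \frac{25 i \sqrt{5}}{75562} \approx 4.4933 \cdot 10^{5} + 0.00073981 i$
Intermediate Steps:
$x{\left(h \right)} = 200 \sqrt{h}$ ($x{\left(h \right)} = 40 \cdot 5 \sqrt{h} = 200 \sqrt{h}$)
$449326 - \frac{1}{x{\left(-5 \right)} + F{\left(443 \right)}} = 449326 - \frac{1}{200 \sqrt{-5} + 636} = 449326 - \frac{1}{200 i \sqrt{5} + 636} = 449326 - \frac{1}{636 + 200 i \sqrt{5}}$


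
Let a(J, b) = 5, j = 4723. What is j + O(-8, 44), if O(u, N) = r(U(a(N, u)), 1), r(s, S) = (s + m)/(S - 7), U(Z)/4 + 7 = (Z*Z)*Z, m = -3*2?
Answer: 13936/3 ≈ 4645.3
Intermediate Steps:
m = -6
U(Z) = -28 + 4*Z**3 (U(Z) = -28 + 4*((Z*Z)*Z) = -28 + 4*(Z**2*Z) = -28 + 4*Z**3)
r(s, S) = (-6 + s)/(-7 + S) (r(s, S) = (s - 6)/(S - 7) = (-6 + s)/(-7 + S))
O(u, N) = -233/3 (O(u, N) = (-6 + (-28 + 4*5**3))/(-7 + 1) = (-6 + (-28 + 4*125))/(-6) = -(-6 + (-28 + 500))/6 = -(-6 + 472)/6 = -1/6*466 = -233/3)
j + O(-8, 44) = 4723 - 233/3 = 13936/3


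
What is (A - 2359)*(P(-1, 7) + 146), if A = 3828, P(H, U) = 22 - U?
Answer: 236509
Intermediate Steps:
(A - 2359)*(P(-1, 7) + 146) = (3828 - 2359)*((22 - 1*7) + 146) = 1469*((22 - 7) + 146) = 1469*(15 + 146) = 1469*161 = 236509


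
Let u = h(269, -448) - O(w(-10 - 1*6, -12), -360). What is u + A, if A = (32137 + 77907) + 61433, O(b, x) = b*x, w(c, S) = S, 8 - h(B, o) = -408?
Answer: 167573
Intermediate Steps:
h(B, o) = 416 (h(B, o) = 8 - 1*(-408) = 8 + 408 = 416)
u = -3904 (u = 416 - (-12)*(-360) = 416 - 1*4320 = 416 - 4320 = -3904)
A = 171477 (A = 110044 + 61433 = 171477)
u + A = -3904 + 171477 = 167573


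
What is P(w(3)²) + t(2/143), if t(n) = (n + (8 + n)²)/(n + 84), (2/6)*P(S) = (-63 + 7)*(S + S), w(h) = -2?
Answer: -1153840543/859001 ≈ -1343.2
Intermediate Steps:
P(S) = -336*S (P(S) = 3*((-63 + 7)*(S + S)) = 3*(-112*S) = -336*S)
t(n) = (n + (8 + n)²)/(84 + n)
P(w(3)²) + t(2/143) = -336*(-2)² + (2/143 + (8 + 2/143)²)/(84 + 2/143) = -336*4 + (2*(1/143) + (8 + 2*(1/143))²)/(84 + 2*(1/143)) = -1344 + (2/143 + (8 + 2/143)²)/(84 + 2/143) = -1344 + (2/143 + (1146/143)²)/(12014/143) = -1344 + 143*(2/143 + 1313316/20449)/12014 = -1344 + (143/12014)*(1313602/20449) = -1344 + 656801/859001 = -1153840543/859001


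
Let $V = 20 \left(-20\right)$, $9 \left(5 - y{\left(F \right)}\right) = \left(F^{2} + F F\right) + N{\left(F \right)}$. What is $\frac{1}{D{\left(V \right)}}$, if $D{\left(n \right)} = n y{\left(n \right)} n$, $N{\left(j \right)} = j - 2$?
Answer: $- \frac{9}{51128480000} \approx -1.7603 \cdot 10^{-10}$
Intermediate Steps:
$N{\left(j \right)} = -2 + j$
$y{\left(F \right)} = \frac{47}{9} - \frac{2 F^{2}}{9} - \frac{F}{9}$ ($y{\left(F \right)} = 5 - \frac{\left(F^{2} + F F\right) + \left(-2 + F\right)}{9} = 5 - \frac{\left(F^{2} + F^{2}\right) + \left(-2 + F\right)}{9} = 5 - \frac{2 F^{2} + \left(-2 + F\right)}{9} = 5 - \frac{-2 + F + 2 F^{2}}{9} = 5 - \left(- \frac{2}{9} + \frac{F}{9} + \frac{2 F^{2}}{9}\right) = \frac{47}{9} - \frac{2 F^{2}}{9} - \frac{F}{9}$)
$V = -400$
$D{\left(n \right)} = n^{2} \left(\frac{47}{9} - \frac{2 n^{2}}{9} - \frac{n}{9}\right)$ ($D{\left(n \right)} = n \left(\frac{47}{9} - \frac{2 n^{2}}{9} - \frac{n}{9}\right) n = n^{2} \left(\frac{47}{9} - \frac{2 n^{2}}{9} - \frac{n}{9}\right)$)
$\frac{1}{D{\left(V \right)}} = \frac{1}{\frac{1}{9} \left(-400\right)^{2} \left(47 - -400 - 2 \left(-400\right)^{2}\right)} = \frac{1}{\frac{1}{9} \cdot 160000 \left(47 + 400 - 320000\right)} = \frac{1}{\frac{1}{9} \cdot 160000 \left(-319553\right)} = \frac{1}{- \frac{51128480000}{9}} = - \frac{9}{51128480000}$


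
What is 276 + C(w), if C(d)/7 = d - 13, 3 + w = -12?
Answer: 80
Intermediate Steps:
w = -15 (w = -3 - 12 = -15)
C(d) = -91 + 7*d (C(d) = 7*(d - 13) = 7*(-13 + d) = -91 + 7*d)
276 + C(w) = 276 + (-91 + 7*(-15)) = 276 + (-91 - 105) = 276 - 196 = 80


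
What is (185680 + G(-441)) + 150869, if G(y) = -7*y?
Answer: 339636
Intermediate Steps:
(185680 + G(-441)) + 150869 = (185680 - 7*(-441)) + 150869 = (185680 + 3087) + 150869 = 188767 + 150869 = 339636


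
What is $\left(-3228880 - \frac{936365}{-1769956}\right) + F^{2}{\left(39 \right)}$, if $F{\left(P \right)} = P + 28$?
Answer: $- \frac{5707029260431}{1769956} \approx -3.2244 \cdot 10^{6}$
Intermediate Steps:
$F{\left(P \right)} = 28 + P$
$\left(-3228880 - \frac{936365}{-1769956}\right) + F^{2}{\left(39 \right)} = \left(-3228880 - \frac{936365}{-1769956}\right) + \left(28 + 39\right)^{2} = \left(-3228880 - - \frac{936365}{1769956}\right) + 67^{2} = \left(-3228880 + \frac{936365}{1769956}\right) + 4489 = - \frac{5714974592915}{1769956} + 4489 = - \frac{5707029260431}{1769956}$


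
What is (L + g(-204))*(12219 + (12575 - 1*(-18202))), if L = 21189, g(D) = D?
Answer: 902271060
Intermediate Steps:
(L + g(-204))*(12219 + (12575 - 1*(-18202))) = (21189 - 204)*(12219 + (12575 - 1*(-18202))) = 20985*(12219 + (12575 + 18202)) = 20985*(12219 + 30777) = 20985*42996 = 902271060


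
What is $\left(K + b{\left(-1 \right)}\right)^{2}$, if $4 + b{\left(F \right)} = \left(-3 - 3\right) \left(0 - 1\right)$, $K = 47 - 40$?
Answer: $81$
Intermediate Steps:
$K = 7$
$b{\left(F \right)} = 2$ ($b{\left(F \right)} = -4 + \left(-3 - 3\right) \left(0 - 1\right) = -4 - -6 = -4 + 6 = 2$)
$\left(K + b{\left(-1 \right)}\right)^{2} = \left(7 + 2\right)^{2} = 9^{2} = 81$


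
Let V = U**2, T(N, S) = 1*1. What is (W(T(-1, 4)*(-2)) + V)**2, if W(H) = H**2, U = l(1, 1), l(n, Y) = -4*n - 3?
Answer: 2809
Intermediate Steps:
l(n, Y) = -3 - 4*n
U = -7 (U = -3 - 4*1 = -3 - 4 = -7)
T(N, S) = 1
V = 49 (V = (-7)**2 = 49)
(W(T(-1, 4)*(-2)) + V)**2 = ((1*(-2))**2 + 49)**2 = ((-2)**2 + 49)**2 = (4 + 49)**2 = 53**2 = 2809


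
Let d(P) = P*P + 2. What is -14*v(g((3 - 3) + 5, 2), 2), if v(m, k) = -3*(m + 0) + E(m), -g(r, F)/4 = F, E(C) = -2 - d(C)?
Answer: 616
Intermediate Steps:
d(P) = 2 + P**2 (d(P) = P**2 + 2 = 2 + P**2)
E(C) = -4 - C**2 (E(C) = -2 - (2 + C**2) = -2 + (-2 - C**2) = -4 - C**2)
g(r, F) = -4*F
v(m, k) = -4 - m**2 - 3*m (v(m, k) = -3*(m + 0) + (-4 - m**2) = -3*m + (-4 - m**2) = -4 - m**2 - 3*m)
-14*v(g((3 - 3) + 5, 2), 2) = -14*(-4 - (-4*2)**2 - (-12)*2) = -14*(-4 - 1*(-8)**2 - 3*(-8)) = -14*(-4 - 1*64 + 24) = -14*(-4 - 64 + 24) = -14*(-44) = 616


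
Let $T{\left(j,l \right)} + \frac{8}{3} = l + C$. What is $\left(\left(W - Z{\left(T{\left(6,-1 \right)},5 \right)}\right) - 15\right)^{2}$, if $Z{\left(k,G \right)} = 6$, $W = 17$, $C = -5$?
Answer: $16$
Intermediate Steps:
$T{\left(j,l \right)} = - \frac{23}{3} + l$ ($T{\left(j,l \right)} = - \frac{8}{3} + \left(l - 5\right) = - \frac{8}{3} + \left(-5 + l\right) = - \frac{23}{3} + l$)
$\left(\left(W - Z{\left(T{\left(6,-1 \right)},5 \right)}\right) - 15\right)^{2} = \left(\left(17 - 6\right) - 15\right)^{2} = \left(11 - 15\right)^{2} = \left(-4\right)^{2} = 16$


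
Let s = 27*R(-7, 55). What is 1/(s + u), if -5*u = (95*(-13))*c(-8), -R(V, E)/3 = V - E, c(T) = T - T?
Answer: 1/5022 ≈ 0.00019912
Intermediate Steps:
c(T) = 0
R(V, E) = -3*V + 3*E (R(V, E) = -3*(V - E) = -3*V + 3*E)
u = 0 (u = -95*(-13)*0/5 = -(-247)*0 = -⅕*0 = 0)
s = 5022 (s = 27*(-3*(-7) + 3*55) = 27*(21 + 165) = 27*186 = 5022)
1/(s + u) = 1/(5022 + 0) = 1/5022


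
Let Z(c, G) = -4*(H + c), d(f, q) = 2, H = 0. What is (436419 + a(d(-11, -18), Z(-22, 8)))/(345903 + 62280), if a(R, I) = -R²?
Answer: 436415/408183 ≈ 1.0692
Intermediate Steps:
Z(c, G) = -4*c (Z(c, G) = -4*(0 + c) = -4*c)
(436419 + a(d(-11, -18), Z(-22, 8)))/(345903 + 62280) = (436419 - 1*2²)/(345903 + 62280) = (436419 - 1*4)/408183 = (436419 - 4)*(1/408183) = 436415*(1/408183) = 436415/408183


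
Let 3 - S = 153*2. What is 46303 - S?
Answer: 46606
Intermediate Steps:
S = -303 (S = 3 - 153*2 = 3 - 1*306 = 3 - 306 = -303)
46303 - S = 46303 - 1*(-303) = 46303 + 303 = 46606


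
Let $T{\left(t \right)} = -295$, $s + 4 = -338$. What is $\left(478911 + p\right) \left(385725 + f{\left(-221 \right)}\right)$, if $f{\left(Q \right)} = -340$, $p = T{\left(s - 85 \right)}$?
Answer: $184451427160$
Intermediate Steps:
$s = -342$ ($s = -4 - 338 = -342$)
$p = -295$
$\left(478911 + p\right) \left(385725 + f{\left(-221 \right)}\right) = \left(478911 - 295\right) \left(385725 - 340\right) = 478616 \cdot 385385 = 184451427160$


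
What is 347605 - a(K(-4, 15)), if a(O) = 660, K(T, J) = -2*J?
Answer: 346945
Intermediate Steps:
347605 - a(K(-4, 15)) = 347605 - 1*660 = 347605 - 660 = 346945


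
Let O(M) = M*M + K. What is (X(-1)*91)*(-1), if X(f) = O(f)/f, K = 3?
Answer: 364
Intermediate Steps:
O(M) = 3 + M**2 (O(M) = M*M + 3 = M**2 + 3 = 3 + M**2)
X(f) = (3 + f**2)/f
(X(-1)*91)*(-1) = ((-1 + 3/(-1))*91)*(-1) = ((-1 + 3*(-1))*91)*(-1) = ((-1 - 3)*91)*(-1) = -4*91*(-1) = -364*(-1) = 364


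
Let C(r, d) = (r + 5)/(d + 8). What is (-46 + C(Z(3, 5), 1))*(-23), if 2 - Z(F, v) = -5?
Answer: 3082/3 ≈ 1027.3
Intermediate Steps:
Z(F, v) = 7 (Z(F, v) = 2 - 1*(-5) = 2 + 5 = 7)
C(r, d) = (5 + r)/(8 + d)
(-46 + C(Z(3, 5), 1))*(-23) = (-46 + (5 + 7)/(8 + 1))*(-23) = (-46 + 12/9)*(-23) = (-46 + (⅑)*12)*(-23) = (-46 + 4/3)*(-23) = -134/3*(-23) = 3082/3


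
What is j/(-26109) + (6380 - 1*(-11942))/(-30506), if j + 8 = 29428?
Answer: -687927809/398240577 ≈ -1.7274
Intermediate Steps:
j = 29420 (j = -8 + 29428 = 29420)
j/(-26109) + (6380 - 1*(-11942))/(-30506) = 29420/(-26109) + (6380 - 1*(-11942))/(-30506) = 29420*(-1/26109) + (6380 + 11942)*(-1/30506) = -29420/26109 + 18322*(-1/30506) = -29420/26109 - 9161/15253 = -687927809/398240577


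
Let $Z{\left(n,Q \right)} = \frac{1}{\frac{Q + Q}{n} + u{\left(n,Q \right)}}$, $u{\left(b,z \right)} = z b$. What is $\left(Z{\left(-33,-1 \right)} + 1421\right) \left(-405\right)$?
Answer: $- \frac{627889320}{1091} \approx -5.7552 \cdot 10^{5}$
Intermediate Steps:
$u{\left(b,z \right)} = b z$
$Z{\left(n,Q \right)} = \frac{1}{Q n + \frac{2 Q}{n}}$ ($Z{\left(n,Q \right)} = \frac{1}{\frac{Q + Q}{n} + n Q} = \frac{1}{\frac{2 Q}{n} + Q n} = \frac{1}{Q n + \frac{2 Q}{n}}$)
$\left(Z{\left(-33,-1 \right)} + 1421\right) \left(-405\right) = \left(- \frac{33}{\left(-1\right) \left(2 + \left(-33\right)^{2}\right)} + 1421\right) \left(-405\right) = \left(\left(-33\right) \left(-1\right) \frac{1}{2 + 1089} + 1421\right) \left(-405\right) = \left(\left(-33\right) \left(-1\right) \frac{1}{1091} + 1421\right) \left(-405\right) = \left(\frac{33}{1091} + 1421\right) \left(-405\right) = \frac{1550344}{1091} \left(-405\right) = - \frac{627889320}{1091}$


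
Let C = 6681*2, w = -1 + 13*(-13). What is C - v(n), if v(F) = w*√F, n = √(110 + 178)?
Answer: 13362 + 340*2^(¼)*√3 ≈ 14062.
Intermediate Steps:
w = -170 (w = -1 - 169 = -170)
C = 13362
n = 12*√2 (n = √288 = 12*√2 ≈ 16.971)
v(F) = -170*√F
C - v(n) = 13362 - (-170)*√(12*√2) = 13362 - (-170)*2*2^(¼)*√3 = 13362 - (-340)*2^(¼)*√3 = 13362 + 340*2^(¼)*√3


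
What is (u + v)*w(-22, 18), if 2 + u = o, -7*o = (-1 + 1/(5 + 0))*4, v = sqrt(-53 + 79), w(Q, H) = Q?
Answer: 1188/35 - 22*sqrt(26) ≈ -78.236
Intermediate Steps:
v = sqrt(26) ≈ 5.0990
o = 16/35 (o = -(-1 + 1/(5 + 0))*4/7 = -(-1 + 1/5)*4/7 = -(-4)*4/35 = -1/7*(-16/5) = 16/35 ≈ 0.45714)
u = -54/35 (u = -2 + 16/35 = -54/35 ≈ -1.5429)
(u + v)*w(-22, 18) = (-54/35 + sqrt(26))*(-22) = 1188/35 - 22*sqrt(26)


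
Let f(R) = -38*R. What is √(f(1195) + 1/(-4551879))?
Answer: I*√940877146379959689/4551879 ≈ 213.1*I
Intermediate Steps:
√(f(1195) + 1/(-4551879)) = √(-38*1195 + 1/(-4551879)) = √(-45410 - 1/4551879) = √(-206700825391/4551879) = I*√940877146379959689/4551879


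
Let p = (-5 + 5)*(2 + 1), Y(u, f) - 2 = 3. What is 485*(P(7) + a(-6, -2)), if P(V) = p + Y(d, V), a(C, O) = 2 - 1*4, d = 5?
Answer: 1455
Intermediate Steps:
Y(u, f) = 5 (Y(u, f) = 2 + 3 = 5)
p = 0 (p = 0*3 = 0)
a(C, O) = -2 (a(C, O) = 2 - 4 = -2)
P(V) = 5 (P(V) = 0 + 5 = 5)
485*(P(7) + a(-6, -2)) = 485*(5 - 2) = 485*3 = 1455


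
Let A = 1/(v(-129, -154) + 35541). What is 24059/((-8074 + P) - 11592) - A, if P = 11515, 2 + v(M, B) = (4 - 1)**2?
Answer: -855257483/289751748 ≈ -2.9517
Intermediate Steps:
v(M, B) = 7 (v(M, B) = -2 + (4 - 1)**2 = -2 + 3**2 = -2 + 9 = 7)
A = 1/35548 (A = 1/(7 + 35541) = 1/35548 ≈ 2.8131e-5)
24059/((-8074 + P) - 11592) - A = 24059/((-8074 + 11515) - 11592) - 1*1/35548 = 24059/(3441 - 11592) - 1/35548 = 24059/(-8151) - 1/35548 = 24059*(-1/8151) - 1/35548 = -24059/8151 - 1/35548 = -855257483/289751748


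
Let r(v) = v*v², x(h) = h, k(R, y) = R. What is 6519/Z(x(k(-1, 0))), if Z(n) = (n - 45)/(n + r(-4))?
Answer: 423735/46 ≈ 9211.6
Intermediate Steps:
r(v) = v³
Z(n) = (-45 + n)/(-64 + n) (Z(n) = (n - 45)/(n + (-4)³) = (-45 + n)/(n - 64) = (-45 + n)/(-64 + n))
6519/Z(x(k(-1, 0))) = 6519/(((-45 - 1)/(-64 - 1))) = 6519/((-46/(-65))) = 6519/((-1/65*(-46))) = 6519/(46/65) = 6519*(65/46) = 423735/46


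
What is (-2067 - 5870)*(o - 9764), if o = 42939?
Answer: -263309975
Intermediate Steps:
(-2067 - 5870)*(o - 9764) = (-2067 - 5870)*(42939 - 9764) = -7937*33175 = -263309975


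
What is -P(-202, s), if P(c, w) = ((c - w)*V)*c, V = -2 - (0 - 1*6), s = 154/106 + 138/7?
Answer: -66898360/371 ≈ -1.8032e+5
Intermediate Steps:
s = 7853/371 (s = 154*(1/106) + 138*(⅐) = 77/53 + 138/7 = 7853/371 ≈ 21.167)
V = 4 (V = -2 - (0 - 6) = -2 - 1*(-6) = -2 + 6 = 4)
P(c, w) = c*(-4*w + 4*c) (P(c, w) = ((c - w)*4)*c = (-4*w + 4*c)*c = c*(-4*w + 4*c))
-P(-202, s) = -4*(-202)*(-202 - 1*7853/371) = -4*(-202)*(-202 - 7853/371) = -4*(-202)*(-82795)/371 = -1*66898360/371 = -66898360/371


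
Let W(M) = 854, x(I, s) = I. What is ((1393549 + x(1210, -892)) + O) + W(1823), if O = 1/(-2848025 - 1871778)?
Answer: 6587018424238/4719803 ≈ 1.3956e+6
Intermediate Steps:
O = -1/4719803 (O = 1/(-4719803) = -1/4719803 ≈ -2.1187e-7)
((1393549 + x(1210, -892)) + O) + W(1823) = ((1393549 + 1210) - 1/4719803) + 854 = (1394759 - 1/4719803) + 854 = 6582987712476/4719803 + 854 = 6587018424238/4719803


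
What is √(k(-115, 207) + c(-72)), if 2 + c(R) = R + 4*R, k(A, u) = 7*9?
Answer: I*√299 ≈ 17.292*I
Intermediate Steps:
k(A, u) = 63
c(R) = -2 + 5*R (c(R) = -2 + (R + 4*R) = -2 + 5*R)
√(k(-115, 207) + c(-72)) = √(63 + (-2 + 5*(-72))) = √(63 + (-2 - 360)) = √(63 - 362) = √(-299) = I*√299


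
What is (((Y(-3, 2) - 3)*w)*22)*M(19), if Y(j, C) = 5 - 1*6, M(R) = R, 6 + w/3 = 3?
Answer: 15048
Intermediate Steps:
w = -9 (w = -18 + 3*3 = -18 + 9 = -9)
Y(j, C) = -1 (Y(j, C) = 5 - 6 = -1)
(((Y(-3, 2) - 3)*w)*22)*M(19) = (((-1 - 3)*(-9))*22)*19 = (-4*(-9)*22)*19 = (36*22)*19 = 792*19 = 15048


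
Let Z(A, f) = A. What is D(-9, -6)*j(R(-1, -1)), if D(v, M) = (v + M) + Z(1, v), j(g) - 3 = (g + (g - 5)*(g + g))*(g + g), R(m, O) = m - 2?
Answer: 3738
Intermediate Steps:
R(m, O) = -2 + m
j(g) = 3 + 2*g*(g + 2*g*(-5 + g)) (j(g) = 3 + (g + (g - 5)*(g + g))*(g + g) = 3 + (g + (-5 + g)*(2*g))*(2*g) = 3 + (g + 2*g*(-5 + g))*(2*g) = 3 + 2*g*(g + 2*g*(-5 + g)))
D(v, M) = 1 + M + v (D(v, M) = (v + M) + 1 = (M + v) + 1 = 1 + M + v)
D(-9, -6)*j(R(-1, -1)) = (1 - 6 - 9)*(3 - 18*(-2 - 1)² + 4*(-2 - 1)³) = -14*(3 - 18*(-3)² + 4*(-3)³) = -14*(3 - 18*9 + 4*(-27)) = -14*(3 - 162 - 108) = -14*(-267) = 3738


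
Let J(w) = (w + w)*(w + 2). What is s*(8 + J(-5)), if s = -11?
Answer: -418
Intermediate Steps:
J(w) = 2*w*(2 + w) (J(w) = (2*w)*(2 + w) = 2*w*(2 + w))
s*(8 + J(-5)) = -11*(8 + 2*(-5)*(2 - 5)) = -11*(8 + 2*(-5)*(-3)) = -11*(8 + 30) = -11*38 = -418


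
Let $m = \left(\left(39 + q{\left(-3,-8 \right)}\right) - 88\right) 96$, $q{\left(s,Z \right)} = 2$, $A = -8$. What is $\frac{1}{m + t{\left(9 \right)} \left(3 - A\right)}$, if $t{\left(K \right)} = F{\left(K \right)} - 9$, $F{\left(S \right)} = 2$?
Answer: $- \frac{1}{4589} \approx -0.00021791$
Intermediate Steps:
$t{\left(K \right)} = -7$ ($t{\left(K \right)} = 2 - 9 = -7$)
$m = -4512$ ($m = \left(\left(39 + 2\right) - 88\right) 96 = \left(41 - 88\right) 96 = \left(-47\right) 96 = -4512$)
$\frac{1}{m + t{\left(9 \right)} \left(3 - A\right)} = \frac{1}{-4512 - 7 \left(3 - -8\right)} = \frac{1}{-4512 - 7 \left(3 + 8\right)} = \frac{1}{-4512 - 77} = \frac{1}{-4589} = - \frac{1}{4589}$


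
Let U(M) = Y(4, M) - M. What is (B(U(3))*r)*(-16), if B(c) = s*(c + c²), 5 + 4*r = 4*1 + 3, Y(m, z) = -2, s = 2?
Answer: -320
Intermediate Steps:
r = ½ (r = -5/4 + (4*1 + 3)/4 = -5/4 + (4 + 3)/4 = -5/4 + (¼)*7 = -5/4 + 7/4 = ½ ≈ 0.50000)
U(M) = -2 - M
B(c) = 2*c + 2*c² (B(c) = 2*(c + c²) = 2*c + 2*c²)
(B(U(3))*r)*(-16) = ((2*(-2 - 1*3)*(1 + (-2 - 1*3)))*(½))*(-16) = ((2*(-2 - 3)*(1 + (-2 - 3)))*(½))*(-16) = ((2*(-5)*(1 - 5))*(½))*(-16) = ((2*(-5)*(-4))*(½))*(-16) = (40*(½))*(-16) = 20*(-16) = -320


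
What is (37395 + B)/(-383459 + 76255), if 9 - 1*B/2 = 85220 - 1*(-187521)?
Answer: 508069/307204 ≈ 1.6538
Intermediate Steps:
B = -545464 (B = 18 - 2*(85220 - 1*(-187521)) = 18 - 2*(85220 + 187521) = 18 - 2*272741 = 18 - 545482 = -545464)
(37395 + B)/(-383459 + 76255) = (37395 - 545464)/(-383459 + 76255) = -508069/(-307204) = -508069*(-1/307204) = 508069/307204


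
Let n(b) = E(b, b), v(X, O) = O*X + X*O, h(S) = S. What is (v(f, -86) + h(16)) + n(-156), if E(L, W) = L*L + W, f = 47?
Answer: 16112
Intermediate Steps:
v(X, O) = 2*O*X (v(X, O) = O*X + O*X = 2*O*X)
E(L, W) = W + L² (E(L, W) = L² + W = W + L²)
n(b) = b + b²
(v(f, -86) + h(16)) + n(-156) = (2*(-86)*47 + 16) - 156*(1 - 156) = (-8084 + 16) - 156*(-155) = -8068 + 24180 = 16112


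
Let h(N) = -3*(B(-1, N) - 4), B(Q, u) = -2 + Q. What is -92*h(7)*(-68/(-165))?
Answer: -43792/55 ≈ -796.22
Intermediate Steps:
h(N) = 21 (h(N) = -3*((-2 - 1) - 4) = -3*(-3 - 4) = -3*(-7) = 21)
-92*h(7)*(-68/(-165)) = -92*21*(-68/(-165)) = -1932*(-68*(-1/165)) = -1932*68/165 = -1*43792/55 = -43792/55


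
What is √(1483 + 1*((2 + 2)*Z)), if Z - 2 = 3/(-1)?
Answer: √1479 ≈ 38.458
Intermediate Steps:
Z = -1 (Z = 2 + 3/(-1) = 2 + 3*(-1) = 2 - 3 = -1)
√(1483 + 1*((2 + 2)*Z)) = √(1483 + 1*((2 + 2)*(-1))) = √(1483 + 1*(4*(-1))) = √(1483 + 1*(-4)) = √(1483 - 4) = √1479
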